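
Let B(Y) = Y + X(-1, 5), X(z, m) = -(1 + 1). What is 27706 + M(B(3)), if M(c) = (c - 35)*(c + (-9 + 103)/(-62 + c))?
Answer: 1691188/61 ≈ 27724.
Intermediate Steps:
X(z, m) = -2 (X(z, m) = -1*2 = -2)
B(Y) = -2 + Y (B(Y) = Y - 2 = -2 + Y)
M(c) = (-35 + c)*(c + 94/(-62 + c))
27706 + M(B(3)) = 27706 + (-3290 + (-2 + 3)**3 - 97*(-2 + 3)**2 + 2264*(-2 + 3))/(-62 + (-2 + 3)) = 27706 + (-3290 + 1**3 - 97*1**2 + 2264*1)/(-62 + 1) = 27706 + (-3290 + 1 - 97*1 + 2264)/(-61) = 27706 - (-3290 + 1 - 97 + 2264)/61 = 27706 - 1/61*(-1122) = 27706 + 1122/61 = 1691188/61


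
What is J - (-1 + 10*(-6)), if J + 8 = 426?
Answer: 479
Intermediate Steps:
J = 418 (J = -8 + 426 = 418)
J - (-1 + 10*(-6)) = 418 - (-1 + 10*(-6)) = 418 - (-1 - 60) = 418 - 1*(-61) = 418 + 61 = 479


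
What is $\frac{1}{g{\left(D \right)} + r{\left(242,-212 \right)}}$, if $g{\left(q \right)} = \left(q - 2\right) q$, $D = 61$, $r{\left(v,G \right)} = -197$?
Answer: $\frac{1}{3402} \approx 0.00029394$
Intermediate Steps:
$g{\left(q \right)} = q \left(-2 + q\right)$ ($g{\left(q \right)} = \left(-2 + q\right) q = q \left(-2 + q\right)$)
$\frac{1}{g{\left(D \right)} + r{\left(242,-212 \right)}} = \frac{1}{61 \left(-2 + 61\right) - 197} = \frac{1}{61 \cdot 59 - 197} = \frac{1}{3599 - 197} = \frac{1}{3402}$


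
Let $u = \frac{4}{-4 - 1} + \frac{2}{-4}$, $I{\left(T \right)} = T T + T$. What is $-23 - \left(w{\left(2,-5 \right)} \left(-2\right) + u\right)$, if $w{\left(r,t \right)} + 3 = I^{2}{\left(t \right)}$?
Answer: $\frac{7723}{10} \approx 772.3$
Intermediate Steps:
$I{\left(T \right)} = T + T^{2}$ ($I{\left(T \right)} = T^{2} + T = T + T^{2}$)
$w{\left(r,t \right)} = -3 + t^{2} \left(1 + t\right)^{2}$ ($w{\left(r,t \right)} = -3 + \left(t \left(1 + t\right)\right)^{2} = -3 + t^{2} \left(1 + t\right)^{2}$)
$u = - \frac{13}{10}$ ($u = \frac{4}{-4 - 1} + 2 \left(- \frac{1}{4}\right) = \frac{4}{-5} - \frac{1}{2} = 4 \left(- \frac{1}{5}\right) - \frac{1}{2} = - \frac{4}{5} - \frac{1}{2} = - \frac{13}{10} \approx -1.3$)
$-23 - \left(w{\left(2,-5 \right)} \left(-2\right) + u\right) = -23 - \left(\left(-3 + \left(-5\right)^{2} \left(1 - 5\right)^{2}\right) \left(-2\right) - \frac{13}{10}\right) = -23 - \left(\left(-3 + 25 \left(-4\right)^{2}\right) \left(-2\right) - \frac{13}{10}\right) = -23 - \left(\left(-3 + 25 \cdot 16\right) \left(-2\right) - \frac{13}{10}\right) = -23 - \left(\left(-3 + 400\right) \left(-2\right) - \frac{13}{10}\right) = -23 - \left(397 \left(-2\right) - \frac{13}{10}\right) = -23 - \left(-794 - \frac{13}{10}\right) = -23 - - \frac{7953}{10} = -23 + \frac{7953}{10} = \frac{7723}{10}$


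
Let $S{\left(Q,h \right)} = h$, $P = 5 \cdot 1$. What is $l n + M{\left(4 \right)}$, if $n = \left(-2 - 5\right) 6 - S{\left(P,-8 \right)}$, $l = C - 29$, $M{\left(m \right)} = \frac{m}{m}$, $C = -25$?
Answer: $1837$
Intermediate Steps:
$P = 5$
$M{\left(m \right)} = 1$
$l = -54$ ($l = -25 - 29 = -54$)
$n = -34$ ($n = \left(-2 - 5\right) 6 - -8 = \left(-7\right) 6 + 8 = -42 + 8 = -34$)
$l n + M{\left(4 \right)} = \left(-54\right) \left(-34\right) + 1 = 1836 + 1 = 1837$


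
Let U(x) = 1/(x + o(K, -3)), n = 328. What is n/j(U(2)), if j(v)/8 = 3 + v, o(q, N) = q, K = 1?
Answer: 123/10 ≈ 12.300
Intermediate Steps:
U(x) = 1/(1 + x) (U(x) = 1/(x + 1) = 1/(1 + x))
j(v) = 24 + 8*v (j(v) = 8*(3 + v) = 24 + 8*v)
n/j(U(2)) = 328/(24 + 8/(1 + 2)) = 328/(24 + 8/3) = 328/(80/3) = 328*(3/80) = 123/10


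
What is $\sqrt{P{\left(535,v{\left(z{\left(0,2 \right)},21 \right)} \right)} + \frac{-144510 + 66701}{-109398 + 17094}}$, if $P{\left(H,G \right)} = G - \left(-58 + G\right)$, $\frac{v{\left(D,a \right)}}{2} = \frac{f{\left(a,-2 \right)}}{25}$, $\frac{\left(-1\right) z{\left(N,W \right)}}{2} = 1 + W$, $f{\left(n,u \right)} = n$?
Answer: $\frac{\sqrt{3481553681}}{7692} \approx 7.6709$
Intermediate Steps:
$z{\left(N,W \right)} = -2 - 2 W$ ($z{\left(N,W \right)} = - 2 \left(1 + W\right) = -2 - 2 W$)
$v{\left(D,a \right)} = \frac{2 a}{25}$ ($v{\left(D,a \right)} = 2 \frac{a}{25} = \frac{2 a}{25}$)
$P{\left(H,G \right)} = 58$
$\sqrt{P{\left(535,v{\left(z{\left(0,2 \right)},21 \right)} \right)} + \frac{-144510 + 66701}{-109398 + 17094}} = \sqrt{58 + \frac{-144510 + 66701}{-109398 + 17094}} = \sqrt{58 - \frac{77809}{-92304}} = \sqrt{58 - - \frac{77809}{92304}} = \sqrt{58 + \frac{77809}{92304}} = \sqrt{\frac{5431441}{92304}} = \frac{\sqrt{3481553681}}{7692}$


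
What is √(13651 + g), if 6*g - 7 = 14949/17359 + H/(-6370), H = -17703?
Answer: √30661654239112381485/47390070 ≈ 116.85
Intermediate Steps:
g = 168081331/94780140 (g = 7/6 + (14949/17359 - 17703/(-6370))/6 = 7/6 + (14949*(1/17359) - 17703*(-1/6370))/6 = 7/6 + (14949/17359 + 2529/910)/6 = 7/6 + (⅙)*(57504501/15796690) = 7/6 + 19168167/31593380 = 168081331/94780140 ≈ 1.7734)
√(13651 + g) = √(13651 + 168081331/94780140) = √(1294011772471/94780140) = √30661654239112381485/47390070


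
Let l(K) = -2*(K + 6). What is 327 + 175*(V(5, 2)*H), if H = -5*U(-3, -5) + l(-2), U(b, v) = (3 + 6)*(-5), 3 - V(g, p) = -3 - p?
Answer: 304127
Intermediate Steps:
V(g, p) = 6 + p (V(g, p) = 3 - (-3 - p) = 3 + (3 + p) = 6 + p)
U(b, v) = -45 (U(b, v) = 9*(-5) = -45)
l(K) = -12 - 2*K (l(K) = -2*(6 + K) = -12 - 2*K)
H = 217 (H = -5*(-45) + (-12 - 2*(-2)) = 225 + (-12 + 4) = 225 - 8 = 217)
327 + 175*(V(5, 2)*H) = 327 + 175*((6 + 2)*217) = 327 + 175*(8*217) = 327 + 175*1736 = 327 + 303800 = 304127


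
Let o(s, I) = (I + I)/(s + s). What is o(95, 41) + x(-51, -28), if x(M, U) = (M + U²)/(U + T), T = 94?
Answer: 72341/6270 ≈ 11.538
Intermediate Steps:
o(s, I) = I/s (o(s, I) = (2*I)/((2*s)) = (2*I)*(1/(2*s)) = I/s)
x(M, U) = (M + U²)/(94 + U) (x(M, U) = (M + U²)/(U + 94) = (M + U²)/(94 + U))
o(95, 41) + x(-51, -28) = 41/95 + (-51 + (-28)²)/(94 - 28) = 41*(1/95) + (-51 + 784)/66 = 41/95 + (1/66)*733 = 41/95 + 733/66 = 72341/6270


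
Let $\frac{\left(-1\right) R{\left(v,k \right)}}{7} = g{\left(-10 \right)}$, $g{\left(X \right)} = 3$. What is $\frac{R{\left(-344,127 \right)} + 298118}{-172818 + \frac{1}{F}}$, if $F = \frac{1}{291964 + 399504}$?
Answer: $\frac{298097}{518650} \approx 0.57476$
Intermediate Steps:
$R{\left(v,k \right)} = -21$ ($R{\left(v,k \right)} = \left(-7\right) 3 = -21$)
$F = \frac{1}{691468} \approx 1.4462 \cdot 10^{-6}$
$\frac{R{\left(-344,127 \right)} + 298118}{-172818 + \frac{1}{F}} = \frac{-21 + 298118}{-172818 + \frac{1}{\frac{1}{691468}}} = \frac{298097}{-172818 + 691468} = \frac{298097}{518650}$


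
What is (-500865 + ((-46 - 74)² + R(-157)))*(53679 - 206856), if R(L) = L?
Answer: 74539298094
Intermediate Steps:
(-500865 + ((-46 - 74)² + R(-157)))*(53679 - 206856) = (-500865 + ((-46 - 74)² - 157))*(53679 - 206856) = (-500865 + ((-120)² - 157))*(-153177) = (-500865 + (14400 - 157))*(-153177) = (-500865 + 14243)*(-153177) = -486622*(-153177) = 74539298094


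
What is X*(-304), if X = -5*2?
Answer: 3040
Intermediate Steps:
X = -10
X*(-304) = -10*(-304) = 3040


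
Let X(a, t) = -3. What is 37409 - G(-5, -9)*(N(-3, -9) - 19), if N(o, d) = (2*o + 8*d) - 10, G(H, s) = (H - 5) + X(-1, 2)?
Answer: 36018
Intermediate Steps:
G(H, s) = -8 + H (G(H, s) = (H - 5) - 3 = (-5 + H) - 3 = -8 + H)
N(o, d) = -10 + 2*o + 8*d
37409 - G(-5, -9)*(N(-3, -9) - 19) = 37409 - (-8 - 5)*((-10 + 2*(-3) + 8*(-9)) - 19) = 37409 - (-13)*((-10 - 6 - 72) - 19) = 37409 - (-13)*(-88 - 19) = 37409 - (-13)*(-107) = 37409 - 1*1391 = 37409 - 1391 = 36018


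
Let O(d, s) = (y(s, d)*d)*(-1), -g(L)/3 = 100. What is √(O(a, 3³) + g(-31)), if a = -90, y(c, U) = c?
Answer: √2130 ≈ 46.152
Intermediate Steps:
g(L) = -300 (g(L) = -3*100 = -300)
O(d, s) = -d*s (O(d, s) = (s*d)*(-1) = (d*s)*(-1) = -d*s)
√(O(a, 3³) + g(-31)) = √(-1*(-90)*3³ - 300) = √(-1*(-90)*27 - 300) = √(2430 - 300) = √2130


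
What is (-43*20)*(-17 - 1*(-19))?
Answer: -1720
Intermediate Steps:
(-43*20)*(-17 - 1*(-19)) = -860*(-17 + 19) = -860*2 = -1720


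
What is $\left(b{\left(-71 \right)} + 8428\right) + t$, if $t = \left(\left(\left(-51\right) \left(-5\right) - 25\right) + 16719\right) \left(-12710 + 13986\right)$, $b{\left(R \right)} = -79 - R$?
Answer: $21635344$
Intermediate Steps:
$t = 21626924$ ($t = \left(\left(255 - 25\right) + 16719\right) 1276 = \left(230 + 16719\right) 1276 = 16949 \cdot 1276 = 21626924$)
$\left(b{\left(-71 \right)} + 8428\right) + t = \left(\left(-79 - -71\right) + 8428\right) + 21626924 = \left(\left(-79 + 71\right) + 8428\right) + 21626924 = \left(-8 + 8428\right) + 21626924 = 8420 + 21626924 = 21635344$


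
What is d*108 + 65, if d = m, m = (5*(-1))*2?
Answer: -1015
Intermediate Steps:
m = -10 (m = -5*2 = -10)
d = -10
d*108 + 65 = -10*108 + 65 = -1080 + 65 = -1015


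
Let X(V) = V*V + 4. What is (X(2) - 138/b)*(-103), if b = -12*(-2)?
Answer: -927/4 ≈ -231.75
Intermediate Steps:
b = 24
X(V) = 4 + V**2 (X(V) = V**2 + 4 = 4 + V**2)
(X(2) - 138/b)*(-103) = ((4 + 2**2) - 138/24)*(-103) = ((4 + 4) - 138*1/24)*(-103) = (8 - 23/4)*(-103) = (9/4)*(-103) = -927/4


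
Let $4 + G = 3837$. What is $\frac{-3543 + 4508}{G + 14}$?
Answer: $\frac{965}{3847} \approx 0.25084$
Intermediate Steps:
$G = 3833$ ($G = -4 + 3837 = 3833$)
$\frac{-3543 + 4508}{G + 14} = \frac{-3543 + 4508}{3833 + 14} = \frac{965}{3847}$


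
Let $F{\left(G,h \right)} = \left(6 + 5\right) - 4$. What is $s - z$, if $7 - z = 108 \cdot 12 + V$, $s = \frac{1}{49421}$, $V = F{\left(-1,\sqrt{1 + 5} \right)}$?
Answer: $\frac{64049617}{49421} \approx 1296.0$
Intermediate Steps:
$F{\left(G,h \right)} = 7$ ($F{\left(G,h \right)} = 11 - 4 = 7$)
$V = 7$
$s = \frac{1}{49421} \approx 2.0234 \cdot 10^{-5}$
$z = -1296$ ($z = 7 - \left(108 \cdot 12 + 7\right) = 7 - \left(1296 + 7\right) = 7 - 1303 = -1296$)
$s - z = \frac{1}{49421} - -1296 = \frac{1}{49421} + 1296 = \frac{64049617}{49421}$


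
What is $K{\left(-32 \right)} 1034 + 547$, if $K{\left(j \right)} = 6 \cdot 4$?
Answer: $25363$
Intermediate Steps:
$K{\left(j \right)} = 24$
$K{\left(-32 \right)} 1034 + 547 = 24 \cdot 1034 + 547 = 24816 + 547 = 25363$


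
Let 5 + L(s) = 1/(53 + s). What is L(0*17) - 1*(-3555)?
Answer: 188151/53 ≈ 3550.0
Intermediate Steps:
L(s) = -5 + 1/(53 + s)
L(0*17) - 1*(-3555) = (-264 - 0*17)/(53 + 0*17) - 1*(-3555) = (-264 - 5*0)/(53 + 0) + 3555 = (-264 + 0)/53 + 3555 = (1/53)*(-264) + 3555 = -264/53 + 3555 = 188151/53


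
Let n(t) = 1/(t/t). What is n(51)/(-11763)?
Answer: -1/11763 ≈ -8.5012e-5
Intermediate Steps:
n(t) = 1 (n(t) = 1/1 = 1)
n(51)/(-11763) = 1/(-11763) = 1*(-1/11763) = -1/11763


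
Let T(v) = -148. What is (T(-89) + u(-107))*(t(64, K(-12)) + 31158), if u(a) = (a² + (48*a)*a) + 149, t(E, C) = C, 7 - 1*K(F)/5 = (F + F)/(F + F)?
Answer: 17496530376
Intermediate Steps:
K(F) = 30 (K(F) = 35 - 5*(F + F)/(F + F) = 35 - 5*2*F/(2*F) = 35 - 5*2*F*1/(2*F) = 35 - 5*1 = 35 - 5 = 30)
u(a) = 149 + 49*a² (u(a) = (a² + 48*a²) + 149 = 49*a² + 149 = 149 + 49*a²)
(T(-89) + u(-107))*(t(64, K(-12)) + 31158) = (-148 + (149 + 49*(-107)²))*(30 + 31158) = (-148 + (149 + 49*11449))*31188 = (-148 + (149 + 561001))*31188 = (-148 + 561150)*31188 = 561002*31188 = 17496530376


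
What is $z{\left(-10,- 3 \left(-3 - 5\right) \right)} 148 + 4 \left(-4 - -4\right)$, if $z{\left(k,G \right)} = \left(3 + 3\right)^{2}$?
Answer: $5328$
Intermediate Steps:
$z{\left(k,G \right)} = 36$ ($z{\left(k,G \right)} = 6^{2} = 36$)
$z{\left(-10,- 3 \left(-3 - 5\right) \right)} 148 + 4 \left(-4 - -4\right) = 36 \cdot 148 + 4 \left(-4 - -4\right) = 5328 + 4 \left(-4 + 4\right) = 5328 + 4 \cdot 0 = 5328 + 0 = 5328$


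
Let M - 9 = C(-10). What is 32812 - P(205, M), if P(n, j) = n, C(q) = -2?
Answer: 32607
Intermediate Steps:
M = 7 (M = 9 - 2 = 7)
32812 - P(205, M) = 32812 - 1*205 = 32812 - 205 = 32607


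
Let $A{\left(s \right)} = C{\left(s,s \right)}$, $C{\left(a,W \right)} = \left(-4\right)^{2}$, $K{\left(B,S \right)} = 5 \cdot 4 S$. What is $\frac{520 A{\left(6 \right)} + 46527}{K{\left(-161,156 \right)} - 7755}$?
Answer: $- \frac{54847}{4635} \approx -11.833$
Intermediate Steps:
$K{\left(B,S \right)} = 20 S$
$C{\left(a,W \right)} = 16$
$A{\left(s \right)} = 16$
$\frac{520 A{\left(6 \right)} + 46527}{K{\left(-161,156 \right)} - 7755} = \frac{520 \cdot 16 + 46527}{20 \cdot 156 - 7755} = \frac{8320 + 46527}{3120 - 7755} = \frac{54847}{-4635} = 54847 \left(- \frac{1}{4635}\right) = - \frac{54847}{4635}$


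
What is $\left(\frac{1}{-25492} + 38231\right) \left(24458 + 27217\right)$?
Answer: $\frac{50361661840425}{25492} \approx 1.9756 \cdot 10^{9}$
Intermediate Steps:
$\left(\frac{1}{-25492} + 38231\right) \left(24458 + 27217\right) = \left(- \frac{1}{25492} + 38231\right) 51675 = \frac{974584651}{25492} \cdot 51675 = \frac{50361661840425}{25492}$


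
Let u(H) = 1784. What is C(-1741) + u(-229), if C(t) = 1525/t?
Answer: 3104419/1741 ≈ 1783.1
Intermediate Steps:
C(-1741) + u(-229) = 1525/(-1741) + 1784 = 1525*(-1/1741) + 1784 = -1525/1741 + 1784 = 3104419/1741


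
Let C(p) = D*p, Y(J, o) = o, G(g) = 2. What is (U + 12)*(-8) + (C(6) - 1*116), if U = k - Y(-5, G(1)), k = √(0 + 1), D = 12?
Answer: -132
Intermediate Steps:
k = 1 (k = √1 = 1)
C(p) = 12*p
U = -1 (U = 1 - 1*2 = 1 - 2 = -1)
(U + 12)*(-8) + (C(6) - 1*116) = (-1 + 12)*(-8) + (12*6 - 1*116) = 11*(-8) + (72 - 116) = -88 - 44 = -132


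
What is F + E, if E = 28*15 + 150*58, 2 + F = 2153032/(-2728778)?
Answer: 12439422386/1364389 ≈ 9117.2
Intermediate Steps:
F = -3805294/1364389 (F = -2 + 2153032/(-2728778) = -2 + 2153032*(-1/2728778) = -2 - 1076516/1364389 = -3805294/1364389 ≈ -2.7890)
E = 9120 (E = 420 + 8700 = 9120)
F + E = -3805294/1364389 + 9120 = 12439422386/1364389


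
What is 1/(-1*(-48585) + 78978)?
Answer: 1/127563 ≈ 7.8393e-6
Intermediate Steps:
1/(-1*(-48585) + 78978) = 1/(48585 + 78978) = 1/127563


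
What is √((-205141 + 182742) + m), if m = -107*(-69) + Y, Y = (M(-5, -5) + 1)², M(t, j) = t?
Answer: 50*I*√6 ≈ 122.47*I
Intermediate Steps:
Y = 16 (Y = (-5 + 1)² = (-4)² = 16)
m = 7399 (m = -107*(-69) + 16 = 7383 + 16 = 7399)
√((-205141 + 182742) + m) = √((-205141 + 182742) + 7399) = √(-22399 + 7399) = √(-15000) = 50*I*√6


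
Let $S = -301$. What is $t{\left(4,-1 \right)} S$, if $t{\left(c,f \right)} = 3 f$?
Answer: $903$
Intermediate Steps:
$t{\left(4,-1 \right)} S = 3 \left(-1\right) \left(-301\right) = \left(-3\right) \left(-301\right) = 903$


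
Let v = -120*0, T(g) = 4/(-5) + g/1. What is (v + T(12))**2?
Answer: 3136/25 ≈ 125.44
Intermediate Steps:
T(g) = -4/5 + g (T(g) = 4*(-1/5) + g*1 = -4/5 + g)
v = 0
(v + T(12))**2 = (0 + (-4/5 + 12))**2 = (0 + 56/5)**2 = (56/5)**2 = 3136/25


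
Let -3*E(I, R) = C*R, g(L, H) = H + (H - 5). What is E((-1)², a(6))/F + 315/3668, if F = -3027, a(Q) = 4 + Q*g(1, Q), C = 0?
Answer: 45/524 ≈ 0.085878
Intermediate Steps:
g(L, H) = -5 + 2*H (g(L, H) = H + (-5 + H) = -5 + 2*H)
a(Q) = 4 + Q*(-5 + 2*Q)
E(I, R) = 0 (E(I, R) = -0*R = -⅓*0 = 0)
E((-1)², a(6))/F + 315/3668 = 0/(-3027) + 315/3668 = 0*(-1/3027) + 315*(1/3668) = 0 + 45/524 = 45/524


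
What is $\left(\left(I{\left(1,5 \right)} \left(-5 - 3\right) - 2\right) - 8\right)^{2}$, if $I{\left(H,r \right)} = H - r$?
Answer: $484$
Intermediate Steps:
$\left(\left(I{\left(1,5 \right)} \left(-5 - 3\right) - 2\right) - 8\right)^{2} = \left(\left(\left(1 - 5\right) \left(-5 - 3\right) - 2\right) - 8\right)^{2} = \left(\left(\left(-4\right) \left(-8\right) - 2\right) - 8\right)^{2} = \left(\left(32 - 2\right) - 8\right)^{2} = \left(30 - 8\right)^{2} = 22^{2} = 484$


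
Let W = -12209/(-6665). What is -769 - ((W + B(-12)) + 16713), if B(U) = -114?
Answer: -115769929/6665 ≈ -17370.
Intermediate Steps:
W = 12209/6665 (W = -12209*(-1/6665) = 12209/6665 ≈ 1.8318)
-769 - ((W + B(-12)) + 16713) = -769 - ((12209/6665 - 114) + 16713) = -769 - (-747601/6665 + 16713) = -769 - 1*110644544/6665 = -769 - 110644544/6665 = -115769929/6665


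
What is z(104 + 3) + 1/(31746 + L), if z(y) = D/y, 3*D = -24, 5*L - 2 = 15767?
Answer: -1395457/18671393 ≈ -0.074738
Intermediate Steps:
L = 15769/5 (L = ⅖ + (⅕)*15767 = ⅖ + 15767/5 = 15769/5 ≈ 3153.8)
D = -8 (D = (⅓)*(-24) = -8)
z(y) = -8/y
z(104 + 3) + 1/(31746 + L) = -8/(104 + 3) + 1/(31746 + 15769/5) = -8/107 + 1/(174499/5) = -8*1/107 + 5/174499 = -8/107 + 5/174499 = -1395457/18671393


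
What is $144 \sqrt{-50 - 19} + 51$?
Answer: $51 + 144 i \sqrt{69} \approx 51.0 + 1196.2 i$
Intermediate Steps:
$144 \sqrt{-50 - 19} + 51 = 144 \sqrt{-69} + 51 = 144 i \sqrt{69} + 51 = 51 + 144 i \sqrt{69}$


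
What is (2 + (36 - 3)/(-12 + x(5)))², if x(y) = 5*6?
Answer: 529/36 ≈ 14.694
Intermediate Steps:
x(y) = 30
(2 + (36 - 3)/(-12 + x(5)))² = (2 + (36 - 3)/(-12 + 30))² = (2 + 33/18)² = (2 + 33*(1/18))² = (2 + 11/6)² = (23/6)² = 529/36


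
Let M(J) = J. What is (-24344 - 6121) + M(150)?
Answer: -30315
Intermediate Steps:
(-24344 - 6121) + M(150) = (-24344 - 6121) + 150 = -30465 + 150 = -30315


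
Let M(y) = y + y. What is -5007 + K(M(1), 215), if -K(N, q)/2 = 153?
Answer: -5313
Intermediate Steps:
M(y) = 2*y
K(N, q) = -306 (K(N, q) = -2*153 = -306)
-5007 + K(M(1), 215) = -5007 - 306 = -5313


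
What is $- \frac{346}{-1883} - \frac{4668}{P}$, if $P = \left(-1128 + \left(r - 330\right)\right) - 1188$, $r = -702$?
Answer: $\frac{829021}{525357} \approx 1.578$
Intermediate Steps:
$P = -3348$ ($P = \left(-1128 - 1032\right) - 1188 = -2160 - 1188 = -3348$)
$- \frac{346}{-1883} - \frac{4668}{P} = - \frac{346}{-1883} - \frac{4668}{-3348} = \left(-346\right) \left(- \frac{1}{1883}\right) - - \frac{389}{279} = \frac{346}{1883} + \frac{389}{279} = \frac{829021}{525357}$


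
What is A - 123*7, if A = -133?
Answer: -994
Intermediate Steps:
A - 123*7 = -133 - 123*7 = -133 - 861 = -994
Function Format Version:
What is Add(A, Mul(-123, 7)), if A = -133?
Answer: -994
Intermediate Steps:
Add(A, Mul(-123, 7)) = Add(-133, Mul(-123, 7)) = Add(-133, -861) = -994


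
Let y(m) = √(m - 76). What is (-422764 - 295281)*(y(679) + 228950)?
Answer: -164396402750 - 2154135*√67 ≈ -1.6441e+11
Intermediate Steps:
y(m) = √(-76 + m)
(-422764 - 295281)*(y(679) + 228950) = (-422764 - 295281)*(√(-76 + 679) + 228950) = -718045*(√603 + 228950) = -718045*(3*√67 + 228950) = -718045*(228950 + 3*√67) = -164396402750 - 2154135*√67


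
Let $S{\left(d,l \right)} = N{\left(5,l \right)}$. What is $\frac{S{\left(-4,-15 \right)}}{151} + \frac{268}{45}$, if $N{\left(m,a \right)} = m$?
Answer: $\frac{40693}{6795} \approx 5.9887$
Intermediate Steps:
$S{\left(d,l \right)} = 5$
$\frac{S{\left(-4,-15 \right)}}{151} + \frac{268}{45} = \frac{5}{151} + \frac{268}{45} = \frac{40693}{6795}$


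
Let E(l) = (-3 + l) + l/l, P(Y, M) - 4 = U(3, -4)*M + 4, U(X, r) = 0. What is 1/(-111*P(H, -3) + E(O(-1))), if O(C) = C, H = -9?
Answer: -1/891 ≈ -0.0011223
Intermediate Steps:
P(Y, M) = 8 (P(Y, M) = 4 + (0*M + 4) = 4 + (0 + 4) = 4 + 4 = 8)
E(l) = -2 + l (E(l) = (-3 + l) + 1 = -2 + l)
1/(-111*P(H, -3) + E(O(-1))) = 1/(-111*8 + (-2 - 1)) = 1/(-888 - 3) = 1/(-891) = -1/891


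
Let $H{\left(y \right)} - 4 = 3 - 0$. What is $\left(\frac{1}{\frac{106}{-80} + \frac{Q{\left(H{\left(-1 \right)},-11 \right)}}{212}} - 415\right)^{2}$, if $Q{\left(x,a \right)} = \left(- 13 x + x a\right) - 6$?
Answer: $\frac{3571929902025}{20693401} \approx 1.7261 \cdot 10^{5}$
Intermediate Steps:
$H{\left(y \right)} = 7$ ($H{\left(y \right)} = 4 + \left(3 - 0\right) = 4 + \left(3 + 0\right) = 4 + 3 = 7$)
$Q{\left(x,a \right)} = -6 - 13 x + a x$ ($Q{\left(x,a \right)} = \left(- 13 x + a x\right) - 6 = -6 - 13 x + a x$)
$\left(\frac{1}{\frac{106}{-80} + \frac{Q{\left(H{\left(-1 \right)},-11 \right)}}{212}} - 415\right)^{2} = \left(\frac{1}{\frac{106}{-80} + \frac{-6 - 91 - 77}{212}} - 415\right)^{2} = \left(\frac{1}{106 \left(- \frac{1}{80}\right) + \left(-6 - 91 - 77\right) \frac{1}{212}} - 415\right)^{2} = \left(\frac{1}{- \frac{53}{40} - \frac{87}{106}} - 415\right)^{2} = \left(\frac{1}{- \frac{4549}{2120}} - 415\right)^{2} = \left(- \frac{2120}{4549} - 415\right)^{2} = \left(- \frac{1889955}{4549}\right)^{2} = \frac{3571929902025}{20693401}$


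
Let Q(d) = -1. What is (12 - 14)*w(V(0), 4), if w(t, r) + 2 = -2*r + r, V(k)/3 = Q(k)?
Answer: 12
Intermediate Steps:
V(k) = -3 (V(k) = 3*(-1) = -3)
w(t, r) = -2 - r (w(t, r) = -2 + (-2*r + r) = -2 - r)
(12 - 14)*w(V(0), 4) = (12 - 14)*(-2 - 1*4) = -2*(-2 - 4) = -2*(-6) = 12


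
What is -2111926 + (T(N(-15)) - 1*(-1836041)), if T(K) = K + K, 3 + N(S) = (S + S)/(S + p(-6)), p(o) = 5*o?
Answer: -827669/3 ≈ -2.7589e+5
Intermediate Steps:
N(S) = -3 + 2*S/(-30 + S) (N(S) = -3 + (S + S)/(S + 5*(-6)) = -3 + (2*S)/(S - 30) = -3 + (2*S)/(-30 + S) = -3 + 2*S/(-30 + S))
T(K) = 2*K
-2111926 + (T(N(-15)) - 1*(-1836041)) = -2111926 + (2*((90 - 1*(-15))/(-30 - 15)) - 1*(-1836041)) = -2111926 + (2*((90 + 15)/(-45)) + 1836041) = -2111926 + (2*(-1/45*105) + 1836041) = -2111926 + (2*(-7/3) + 1836041) = -2111926 + (-14/3 + 1836041) = -2111926 + 5508109/3 = -827669/3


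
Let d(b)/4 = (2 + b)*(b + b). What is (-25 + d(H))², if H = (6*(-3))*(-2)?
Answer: 119224561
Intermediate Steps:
H = 36 (H = -18*(-2) = 36)
d(b) = 8*b*(2 + b) (d(b) = 4*((2 + b)*(b + b)) = 4*((2 + b)*(2*b)) = 4*(2*b*(2 + b)) = 8*b*(2 + b))
(-25 + d(H))² = (-25 + 8*36*(2 + 36))² = (-25 + 8*36*38)² = (-25 + 10944)² = 10919² = 119224561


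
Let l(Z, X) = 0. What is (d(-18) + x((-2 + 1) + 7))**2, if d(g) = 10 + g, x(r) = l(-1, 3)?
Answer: 64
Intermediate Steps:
x(r) = 0
(d(-18) + x((-2 + 1) + 7))**2 = ((10 - 18) + 0)**2 = (-8 + 0)**2 = (-8)**2 = 64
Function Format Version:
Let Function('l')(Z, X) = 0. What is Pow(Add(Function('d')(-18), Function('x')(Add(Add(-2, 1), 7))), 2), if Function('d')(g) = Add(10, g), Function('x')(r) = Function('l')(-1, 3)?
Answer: 64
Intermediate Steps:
Function('x')(r) = 0
Pow(Add(Function('d')(-18), Function('x')(Add(Add(-2, 1), 7))), 2) = Pow(Add(Add(10, -18), 0), 2) = Pow(Add(-8, 0), 2) = Pow(-8, 2) = 64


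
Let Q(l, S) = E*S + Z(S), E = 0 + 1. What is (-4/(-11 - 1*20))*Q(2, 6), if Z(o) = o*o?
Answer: 168/31 ≈ 5.4194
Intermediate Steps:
Z(o) = o²
E = 1
Q(l, S) = S + S² (Q(l, S) = 1*S + S² = S + S²)
(-4/(-11 - 1*20))*Q(2, 6) = (-4/(-11 - 1*20))*(6*(1 + 6)) = (-4/(-11 - 20))*(6*7) = (-4/(-31))*42 = -1/31*(-4)*42 = (4/31)*42 = 168/31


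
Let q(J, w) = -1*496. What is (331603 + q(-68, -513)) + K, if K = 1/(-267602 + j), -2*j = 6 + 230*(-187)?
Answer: 81485432699/246100 ≈ 3.3111e+5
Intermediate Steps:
q(J, w) = -496
j = 21502 (j = -(6 + 230*(-187))/2 = -(6 - 43010)/2 = -1/2*(-43004) = 21502)
K = -1/246100 (K = 1/(-267602 + 21502) = 1/(-246100) = -1/246100 ≈ -4.0634e-6)
(331603 + q(-68, -513)) + K = (331603 - 496) - 1/246100 = 331107 - 1/246100 = 81485432699/246100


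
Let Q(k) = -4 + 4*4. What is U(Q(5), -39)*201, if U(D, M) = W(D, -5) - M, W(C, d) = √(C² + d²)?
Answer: 10452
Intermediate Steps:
Q(k) = 12 (Q(k) = -4 + 16 = 12)
U(D, M) = √(25 + D²) - M (U(D, M) = √(D² + (-5)²) - M = √(D² + 25) - M = √(25 + D²) - M)
U(Q(5), -39)*201 = (√(25 + 12²) - 1*(-39))*201 = (√(25 + 144) + 39)*201 = (√169 + 39)*201 = (13 + 39)*201 = 52*201 = 10452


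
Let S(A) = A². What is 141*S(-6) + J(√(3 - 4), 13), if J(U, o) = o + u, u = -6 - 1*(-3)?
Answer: 5086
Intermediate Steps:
u = -3 (u = -6 + 3 = -3)
J(U, o) = -3 + o (J(U, o) = o - 3 = -3 + o)
141*S(-6) + J(√(3 - 4), 13) = 141*(-6)² + (-3 + 13) = 141*36 + 10 = 5076 + 10 = 5086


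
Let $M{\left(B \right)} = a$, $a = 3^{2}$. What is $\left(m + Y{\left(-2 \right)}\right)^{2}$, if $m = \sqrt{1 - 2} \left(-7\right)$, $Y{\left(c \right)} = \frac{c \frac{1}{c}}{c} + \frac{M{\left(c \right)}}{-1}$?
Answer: $\frac{165}{4} + 133 i \approx 41.25 + 133.0 i$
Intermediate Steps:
$a = 9$
$M{\left(B \right)} = 9$
$Y{\left(c \right)} = -9 + \frac{1}{c}$ ($Y{\left(c \right)} = \frac{c \frac{1}{c}}{c} + \frac{9}{-1} = 1 \frac{1}{c} + 9 \left(-1\right) = \frac{1}{c} - 9 = -9 + \frac{1}{c}$)
$m = - 7 i$ ($m = \sqrt{-1} \left(-7\right) = i \left(-7\right) = - 7 i \approx - 7.0 i$)
$\left(m + Y{\left(-2 \right)}\right)^{2} = \left(- 7 i - \left(9 - \frac{1}{-2}\right)\right)^{2} = \left(- 7 i - \frac{19}{2}\right)^{2} = \left(- \frac{19}{2} - 7 i\right)^{2}$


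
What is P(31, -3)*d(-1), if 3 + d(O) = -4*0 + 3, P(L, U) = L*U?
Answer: 0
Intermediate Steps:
d(O) = 0 (d(O) = -3 + (-4*0 + 3) = -3 + (0 + 3) = -3 + 3 = 0)
P(31, -3)*d(-1) = (31*(-3))*0 = -93*0 = 0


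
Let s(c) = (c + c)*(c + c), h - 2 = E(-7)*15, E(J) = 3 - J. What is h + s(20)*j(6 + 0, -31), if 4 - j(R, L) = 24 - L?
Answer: -81448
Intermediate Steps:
j(R, L) = -20 + L (j(R, L) = 4 - (24 - L) = 4 + (-24 + L) = -20 + L)
h = 152 (h = 2 + (3 - 1*(-7))*15 = 2 + (3 + 7)*15 = 2 + 10*15 = 2 + 150 = 152)
s(c) = 4*c² (s(c) = (2*c)*(2*c) = 4*c²)
h + s(20)*j(6 + 0, -31) = 152 + (4*20²)*(-20 - 31) = 152 + (4*400)*(-51) = 152 + 1600*(-51) = 152 - 81600 = -81448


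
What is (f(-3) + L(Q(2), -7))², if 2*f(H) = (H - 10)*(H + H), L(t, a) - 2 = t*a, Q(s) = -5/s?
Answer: 13689/4 ≈ 3422.3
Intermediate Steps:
L(t, a) = 2 + a*t (L(t, a) = 2 + t*a = 2 + a*t)
f(H) = H*(-10 + H) (f(H) = ((H - 10)*(H + H))/2 = ((-10 + H)*(2*H))/2 = (2*H*(-10 + H))/2 = H*(-10 + H))
(f(-3) + L(Q(2), -7))² = (-3*(-10 - 3) + (2 - (-35)/2))² = (-3*(-13) + (2 - (-35)/2))² = (39 + (2 - 7*(-5/2)))² = (39 + (2 + 35/2))² = (39 + 39/2)² = (117/2)² = 13689/4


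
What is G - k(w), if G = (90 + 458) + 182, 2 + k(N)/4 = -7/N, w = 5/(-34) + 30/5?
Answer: 147814/199 ≈ 742.78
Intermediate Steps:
w = 199/34 (w = 5*(-1/34) + 30*(1/5) = -5/34 + 6 = 199/34 ≈ 5.8529)
k(N) = -8 - 28/N (k(N) = -8 + 4*(-7/N) = -8 - 28/N)
G = 730 (G = 548 + 182 = 730)
G - k(w) = 730 - (-8 - 28/199/34) = 730 - (-8 - 28*34/199) = 730 - (-8 - 952/199) = 730 - 1*(-2544/199) = 730 + 2544/199 = 147814/199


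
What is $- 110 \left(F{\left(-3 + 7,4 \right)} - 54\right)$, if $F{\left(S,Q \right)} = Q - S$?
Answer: $5940$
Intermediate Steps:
$- 110 \left(F{\left(-3 + 7,4 \right)} - 54\right) = - 110 \left(\left(4 - \left(-3 + 7\right)\right) - 54\right) = - 110 \left(\left(4 - 4\right) - 54\right) = - 110 \left(0 - 54\right) = \left(-110\right) \left(-54\right) = 5940$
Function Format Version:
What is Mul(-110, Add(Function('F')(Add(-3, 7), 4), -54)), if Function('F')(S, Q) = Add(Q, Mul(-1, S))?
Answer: 5940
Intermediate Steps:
Mul(-110, Add(Function('F')(Add(-3, 7), 4), -54)) = Mul(-110, Add(Add(4, Mul(-1, Add(-3, 7))), -54)) = Mul(-110, Add(Add(4, Mul(-1, 4)), -54)) = Mul(-110, Add(Add(4, -4), -54)) = Mul(-110, Add(0, -54)) = Mul(-110, -54) = 5940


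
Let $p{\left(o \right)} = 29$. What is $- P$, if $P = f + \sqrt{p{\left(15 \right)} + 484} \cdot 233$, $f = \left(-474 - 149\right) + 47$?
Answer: $576 - 699 \sqrt{57} \approx -4701.3$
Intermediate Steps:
$f = -576$ ($f = -623 + 47 = -576$)
$P = -576 + 699 \sqrt{57}$ ($P = -576 + \sqrt{29 + 484} \cdot 233 = -576 + \sqrt{513} \cdot 233 = -576 + 3 \sqrt{57} \cdot 233 = -576 + 699 \sqrt{57} \approx 4701.3$)
$- P = - (-576 + 699 \sqrt{57}) = 576 - 699 \sqrt{57}$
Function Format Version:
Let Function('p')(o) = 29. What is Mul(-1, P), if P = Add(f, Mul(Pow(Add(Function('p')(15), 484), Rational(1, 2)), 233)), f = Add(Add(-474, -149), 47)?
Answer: Add(576, Mul(-699, Pow(57, Rational(1, 2)))) ≈ -4701.3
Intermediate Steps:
f = -576 (f = Add(-623, 47) = -576)
P = Add(-576, Mul(699, Pow(57, Rational(1, 2)))) (P = Add(-576, Mul(Pow(Add(29, 484), Rational(1, 2)), 233)) = Add(-576, Mul(Pow(513, Rational(1, 2)), 233)) = Add(-576, Mul(Mul(3, Pow(57, Rational(1, 2))), 233)) = Add(-576, Mul(699, Pow(57, Rational(1, 2)))) ≈ 4701.3)
Mul(-1, P) = Mul(-1, Add(-576, Mul(699, Pow(57, Rational(1, 2))))) = Add(576, Mul(-699, Pow(57, Rational(1, 2))))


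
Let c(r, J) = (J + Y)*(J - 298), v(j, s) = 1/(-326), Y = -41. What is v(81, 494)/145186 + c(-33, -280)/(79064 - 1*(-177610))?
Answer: 1463605214249/2024757277444 ≈ 0.72285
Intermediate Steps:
v(j, s) = -1/326
c(r, J) = (-298 + J)*(-41 + J) (c(r, J) = (J - 41)*(J - 298) = (-41 + J)*(-298 + J) = (-298 + J)*(-41 + J))
v(81, 494)/145186 + c(-33, -280)/(79064 - 1*(-177610)) = -1/326/145186 + (12218 + (-280)² - 339*(-280))/(79064 - 1*(-177610)) = -1/326*1/145186 + (12218 + 78400 + 94920)/(79064 + 177610) = -1/47330636 + 185538/256674 = -1/47330636 + 185538*(1/256674) = -1/47330636 + 30923/42779 = 1463605214249/2024757277444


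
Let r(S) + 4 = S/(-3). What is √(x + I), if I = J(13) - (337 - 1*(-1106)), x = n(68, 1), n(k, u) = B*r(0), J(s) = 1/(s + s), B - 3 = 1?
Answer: I*√986258/26 ≈ 38.196*I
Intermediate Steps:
B = 4 (B = 3 + 1 = 4)
J(s) = 1/(2*s)
r(S) = -4 - S/3 (r(S) = -4 + S/(-3) = -4 + S*(-⅓) = -4 - S/3)
n(k, u) = -16 (n(k, u) = 4*(-4 - ⅓*0) = 4*(-4 + 0) = 4*(-4) = -16)
x = -16
I = -37517/26 (I = (½)/13 - (337 - 1*(-1106)) = (½)*(1/13) - (337 + 1106) = 1/26 - 1*1443 = 1/26 - 1443 = -37517/26 ≈ -1443.0)
√(x + I) = √(-16 - 37517/26) = √(-37933/26) = I*√986258/26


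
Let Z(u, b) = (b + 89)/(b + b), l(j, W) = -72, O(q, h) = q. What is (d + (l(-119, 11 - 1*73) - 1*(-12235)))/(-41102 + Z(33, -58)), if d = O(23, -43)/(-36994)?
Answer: -26097563942/88191161911 ≈ -0.29592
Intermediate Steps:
Z(u, b) = (89 + b)/(2*b) (Z(u, b) = (89 + b)/((2*b)) = (89 + b)*(1/(2*b)) = (89 + b)/(2*b))
d = -23/36994 (d = 23/(-36994) = 23*(-1/36994) = -23/36994 ≈ -0.00062172)
(d + (l(-119, 11 - 1*73) - 1*(-12235)))/(-41102 + Z(33, -58)) = (-23/36994 + (-72 - 1*(-12235)))/(-41102 + (1/2)*(89 - 58)/(-58)) = (-23/36994 + (-72 + 12235))/(-41102 + (1/2)*(-1/58)*31) = (-23/36994 + 12163)/(-41102 - 31/116) = 449957999/(36994*(-4767863/116)) = (449957999/36994)*(-116/4767863) = -26097563942/88191161911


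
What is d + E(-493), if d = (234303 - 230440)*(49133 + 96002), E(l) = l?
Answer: 560656012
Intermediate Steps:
d = 560656505 (d = 3863*145135 = 560656505)
d + E(-493) = 560656505 - 493 = 560656012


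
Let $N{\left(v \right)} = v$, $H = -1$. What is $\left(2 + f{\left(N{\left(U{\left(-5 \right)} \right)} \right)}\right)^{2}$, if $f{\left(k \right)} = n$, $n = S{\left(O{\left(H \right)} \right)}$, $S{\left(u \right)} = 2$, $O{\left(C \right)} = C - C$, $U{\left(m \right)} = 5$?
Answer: $16$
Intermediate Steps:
$O{\left(C \right)} = 0$
$n = 2$
$f{\left(k \right)} = 2$
$\left(2 + f{\left(N{\left(U{\left(-5 \right)} \right)} \right)}\right)^{2} = \left(2 + 2\right)^{2} = 4^{2} = 16$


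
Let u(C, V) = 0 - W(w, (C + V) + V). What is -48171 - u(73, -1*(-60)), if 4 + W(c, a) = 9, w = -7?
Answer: -48166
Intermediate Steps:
W(c, a) = 5 (W(c, a) = -4 + 9 = 5)
u(C, V) = -5 (u(C, V) = 0 - 1*5 = 0 - 5 = -5)
-48171 - u(73, -1*(-60)) = -48171 - 1*(-5) = -48171 + 5 = -48166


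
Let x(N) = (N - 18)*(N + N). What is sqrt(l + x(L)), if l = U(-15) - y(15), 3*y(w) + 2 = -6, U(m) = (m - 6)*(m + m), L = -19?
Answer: 2*sqrt(4587)/3 ≈ 45.152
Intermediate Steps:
x(N) = 2*N*(-18 + N) (x(N) = (-18 + N)*(2*N) = 2*N*(-18 + N))
U(m) = 2*m*(-6 + m) (U(m) = (-6 + m)*(2*m) = 2*m*(-6 + m))
y(w) = -8/3 (y(w) = -2/3 + (1/3)*(-6) = -2/3 - 2 = -8/3)
l = 1898/3 (l = 2*(-15)*(-6 - 15) - 1*(-8/3) = 2*(-15)*(-21) + 8/3 = 630 + 8/3 = 1898/3 ≈ 632.67)
sqrt(l + x(L)) = sqrt(1898/3 + 2*(-19)*(-18 - 19)) = sqrt(1898/3 + 2*(-19)*(-37)) = sqrt(1898/3 + 1406) = sqrt(6116/3) = 2*sqrt(4587)/3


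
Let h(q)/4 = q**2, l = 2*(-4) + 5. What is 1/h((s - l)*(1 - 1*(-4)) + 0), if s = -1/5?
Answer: 1/784 ≈ 0.0012755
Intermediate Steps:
l = -3 (l = -8 + 5 = -3)
s = -1/5 (s = -1*1/5 = -1/5 ≈ -0.20000)
h(q) = 4*q**2
1/h((s - l)*(1 - 1*(-4)) + 0) = 1/(4*((-1/5 - 1*(-3))*(1 - 1*(-4)) + 0)**2) = 1/(4*((-1/5 + 3)*(1 + 4) + 0)**2) = 1/(4*((14/5)*5 + 0)**2) = 1/(4*(14 + 0)**2) = 1/(4*14**2) = 1/(4*196) = 1/784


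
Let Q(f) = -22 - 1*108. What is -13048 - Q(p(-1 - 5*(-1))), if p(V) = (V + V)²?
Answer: -12918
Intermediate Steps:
p(V) = 4*V² (p(V) = (2*V)² = 4*V²)
Q(f) = -130 (Q(f) = -22 - 108 = -130)
-13048 - Q(p(-1 - 5*(-1))) = -13048 - 1*(-130) = -13048 + 130 = -12918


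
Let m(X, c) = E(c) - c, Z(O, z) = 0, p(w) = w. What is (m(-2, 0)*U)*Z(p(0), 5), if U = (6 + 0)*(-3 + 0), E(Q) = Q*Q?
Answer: 0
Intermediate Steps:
E(Q) = Q²
U = -18 (U = 6*(-3) = -18)
m(X, c) = c² - c
(m(-2, 0)*U)*Z(p(0), 5) = ((0*(-1 + 0))*(-18))*0 = ((0*(-1))*(-18))*0 = (0*(-18))*0 = 0*0 = 0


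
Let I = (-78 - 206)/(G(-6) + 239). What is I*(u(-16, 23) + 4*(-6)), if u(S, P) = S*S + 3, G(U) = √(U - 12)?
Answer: -15950860/57139 + 200220*I*√2/57139 ≈ -279.16 + 4.9555*I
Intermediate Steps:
G(U) = √(-12 + U)
u(S, P) = 3 + S² (u(S, P) = S² + 3 = 3 + S²)
I = -284/(239 + 3*I*√2) (I = (-78 - 206)/(√(-12 - 6) + 239) = -284/(√(-18) + 239) = -284/(3*I*√2 + 239) = -284/(239 + 3*I*√2) ≈ -1.1879 + 0.021087*I)
I*(u(-16, 23) + 4*(-6)) = (-67876/57139 + 852*I*√2/57139)*((3 + (-16)²) + 4*(-6)) = (-67876/57139 + 852*I*√2/57139)*((3 + 256) - 24) = (-67876/57139 + 852*I*√2/57139)*(259 - 24) = (-67876/57139 + 852*I*√2/57139)*235 = -15950860/57139 + 200220*I*√2/57139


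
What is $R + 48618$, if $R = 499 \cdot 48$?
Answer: $72570$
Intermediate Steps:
$R = 23952$
$R + 48618 = 23952 + 48618 = 72570$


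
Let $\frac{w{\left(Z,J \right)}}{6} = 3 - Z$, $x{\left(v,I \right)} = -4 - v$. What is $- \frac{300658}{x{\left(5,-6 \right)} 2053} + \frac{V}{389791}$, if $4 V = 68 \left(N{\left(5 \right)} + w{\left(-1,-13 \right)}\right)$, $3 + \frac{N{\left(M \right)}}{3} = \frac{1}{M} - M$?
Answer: $\frac{585969854717}{36010841535} \approx 16.272$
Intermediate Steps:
$N{\left(M \right)} = -9 - 3 M + \frac{3}{M}$ ($N{\left(M \right)} = -9 + 3 \left(\frac{1}{M} - M\right) = -9 - \left(- \frac{3}{M} + 3 M\right) = -9 - 3 M + \frac{3}{M}$)
$w{\left(Z,J \right)} = 18 - 6 Z$ ($w{\left(Z,J \right)} = 6 \left(3 - Z\right) = 18 - 6 Z$)
$V = \frac{51}{5}$ ($V = \frac{68 \left(\left(-9 - 15 + \frac{3}{5}\right) + \left(18 - -6\right)\right)}{4} = \frac{68 \left(\left(-9 - 15 + 3 \cdot \frac{1}{5}\right) + \left(18 + 6\right)\right)}{4} = \frac{68 \left(\left(-9 - 15 + \frac{3}{5}\right) + 24\right)}{4} = \frac{68 \left(- \frac{117}{5} + 24\right)}{4} = \frac{68 \cdot \frac{3}{5}}{4} = \frac{1}{4} \cdot \frac{204}{5} = \frac{51}{5} \approx 10.2$)
$- \frac{300658}{x{\left(5,-6 \right)} 2053} + \frac{V}{389791} = - \frac{300658}{\left(-4 - 5\right) 2053} + \frac{51}{5 \cdot 389791} = - \frac{300658}{\left(-4 - 5\right) 2053} + \frac{51}{5} \cdot \frac{1}{389791} = - \frac{300658}{\left(-9\right) 2053} + \frac{51}{1948955} = - \frac{300658}{-18477} + \frac{51}{1948955} = \left(-300658\right) \left(- \frac{1}{18477}\right) + \frac{51}{1948955} = \frac{300658}{18477} + \frac{51}{1948955} = \frac{585969854717}{36010841535}$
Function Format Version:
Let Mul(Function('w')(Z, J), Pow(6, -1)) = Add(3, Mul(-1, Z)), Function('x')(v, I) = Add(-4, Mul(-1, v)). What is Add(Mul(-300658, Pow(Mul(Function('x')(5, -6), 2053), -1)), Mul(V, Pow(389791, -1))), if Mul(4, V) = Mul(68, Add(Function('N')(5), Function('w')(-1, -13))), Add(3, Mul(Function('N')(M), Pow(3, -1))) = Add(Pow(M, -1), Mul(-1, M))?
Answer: Rational(585969854717, 36010841535) ≈ 16.272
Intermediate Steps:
Function('N')(M) = Add(-9, Mul(-3, M), Mul(3, Pow(M, -1))) (Function('N')(M) = Add(-9, Mul(3, Add(Pow(M, -1), Mul(-1, M)))) = Add(-9, Add(Mul(-3, M), Mul(3, Pow(M, -1)))) = Add(-9, Mul(-3, M), Mul(3, Pow(M, -1))))
Function('w')(Z, J) = Add(18, Mul(-6, Z)) (Function('w')(Z, J) = Mul(6, Add(3, Mul(-1, Z))) = Add(18, Mul(-6, Z)))
V = Rational(51, 5) (V = Mul(Rational(1, 4), Mul(68, Add(Add(-9, Mul(-3, 5), Mul(3, Pow(5, -1))), Add(18, Mul(-6, -1))))) = Mul(Rational(1, 4), Mul(68, Add(Add(-9, -15, Mul(3, Rational(1, 5))), Add(18, 6)))) = Mul(Rational(1, 4), Mul(68, Add(Add(-9, -15, Rational(3, 5)), 24))) = Mul(Rational(1, 4), Mul(68, Add(Rational(-117, 5), 24))) = Mul(Rational(1, 4), Mul(68, Rational(3, 5))) = Mul(Rational(1, 4), Rational(204, 5)) = Rational(51, 5) ≈ 10.200)
Add(Mul(-300658, Pow(Mul(Function('x')(5, -6), 2053), -1)), Mul(V, Pow(389791, -1))) = Add(Mul(-300658, Pow(Mul(Add(-4, Mul(-1, 5)), 2053), -1)), Mul(Rational(51, 5), Pow(389791, -1))) = Add(Mul(-300658, Pow(Mul(Add(-4, -5), 2053), -1)), Mul(Rational(51, 5), Rational(1, 389791))) = Add(Mul(-300658, Pow(Mul(-9, 2053), -1)), Rational(51, 1948955)) = Add(Mul(-300658, Pow(-18477, -1)), Rational(51, 1948955)) = Add(Mul(-300658, Rational(-1, 18477)), Rational(51, 1948955)) = Add(Rational(300658, 18477), Rational(51, 1948955)) = Rational(585969854717, 36010841535)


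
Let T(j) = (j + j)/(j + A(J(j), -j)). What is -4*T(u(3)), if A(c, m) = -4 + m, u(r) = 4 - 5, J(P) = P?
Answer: -2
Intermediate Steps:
u(r) = -1
T(j) = -j/2 (T(j) = (j + j)/(j + (-4 - j)) = (2*j)/(-4) = (2*j)*(-¼) = -j/2)
-4*T(u(3)) = -(-2)*(-1) = -4*½ = -2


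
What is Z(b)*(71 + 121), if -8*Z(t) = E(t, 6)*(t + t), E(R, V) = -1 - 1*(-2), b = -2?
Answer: 96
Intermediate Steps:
E(R, V) = 1 (E(R, V) = -1 + 2 = 1)
Z(t) = -t/4 (Z(t) = -(t + t)/8 = -2*t/8 = -t/4)
Z(b)*(71 + 121) = (-1/4*(-2))*(71 + 121) = (1/2)*192 = 96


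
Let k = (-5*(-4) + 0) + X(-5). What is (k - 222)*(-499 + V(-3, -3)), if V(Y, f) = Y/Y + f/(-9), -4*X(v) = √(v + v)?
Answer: 301586/3 + 1493*I*√10/12 ≈ 1.0053e+5 + 393.44*I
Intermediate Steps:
X(v) = -√2*√v/4 (X(v) = -√(v + v)/4 = -√2*√v/4)
V(Y, f) = 1 - f/9 (V(Y, f) = 1 + f*(-⅑) = 1 - f/9)
k = 20 - I*√10/4 (k = (-5*(-4) + 0) - √2*√(-5)/4 = (20 + 0) - √2*I*√5/4 = 20 - I*√10/4 ≈ 20.0 - 0.79057*I)
(k - 222)*(-499 + V(-3, -3)) = ((20 - I*√10/4) - 222)*(-499 + (1 - ⅑*(-3))) = (-202 - I*√10/4)*(-499 + (1 + ⅓)) = (-202 - I*√10/4)*(-499 + 4/3) = (-202 - I*√10/4)*(-1493/3) = 301586/3 + 1493*I*√10/12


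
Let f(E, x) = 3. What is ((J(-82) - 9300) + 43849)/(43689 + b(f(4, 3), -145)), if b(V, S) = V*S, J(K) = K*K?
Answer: 41273/43254 ≈ 0.95420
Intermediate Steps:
J(K) = K²
b(V, S) = S*V
((J(-82) - 9300) + 43849)/(43689 + b(f(4, 3), -145)) = (((-82)² - 9300) + 43849)/(43689 - 145*3) = ((6724 - 9300) + 43849)/(43689 - 435) = (-2576 + 43849)/43254 = 41273*(1/43254) = 41273/43254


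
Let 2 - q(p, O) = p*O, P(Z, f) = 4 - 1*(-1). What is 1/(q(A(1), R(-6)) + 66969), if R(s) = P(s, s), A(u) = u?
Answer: 1/66966 ≈ 1.4933e-5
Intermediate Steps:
P(Z, f) = 5 (P(Z, f) = 4 + 1 = 5)
R(s) = 5
q(p, O) = 2 - O*p (q(p, O) = 2 - p*O = 2 - O*p)
1/(q(A(1), R(-6)) + 66969) = 1/((2 - 1*5*1) + 66969) = 1/((2 - 5) + 66969) = 1/(-3 + 66969) = 1/66966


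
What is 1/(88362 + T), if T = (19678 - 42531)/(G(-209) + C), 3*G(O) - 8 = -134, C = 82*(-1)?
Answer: 124/10979741 ≈ 1.1294e-5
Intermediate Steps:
C = -82
G(O) = -42 (G(O) = 8/3 + (⅓)*(-134) = 8/3 - 134/3 = -42)
T = 22853/124 (T = (19678 - 42531)/(-42 - 82) = -22853/(-124) = -22853*(-1/124) = 22853/124 ≈ 184.30)
1/(88362 + T) = 1/(88362 + 22853/124) = 1/(10979741/124) = 124/10979741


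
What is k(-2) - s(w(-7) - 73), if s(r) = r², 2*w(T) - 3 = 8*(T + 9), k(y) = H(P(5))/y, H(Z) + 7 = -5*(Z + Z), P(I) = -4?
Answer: -16195/4 ≈ -4048.8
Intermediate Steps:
H(Z) = -7 - 10*Z (H(Z) = -7 - 5*(Z + Z) = -7 - 10*Z)
k(y) = 33/y (k(y) = (-7 - 10*(-4))/y = (-7 + 40)/y = 33/y)
w(T) = 75/2 + 4*T (w(T) = 3/2 + (8*(T + 9))/2 = 3/2 + (8*(9 + T))/2 = 3/2 + (72 + 8*T)/2 = 3/2 + (36 + 4*T) = 75/2 + 4*T)
k(-2) - s(w(-7) - 73) = 33/(-2) - ((75/2 + 4*(-7)) - 73)² = 33*(-½) - ((75/2 - 28) - 73)² = -33/2 - (19/2 - 73)² = -33/2 - (-127/2)² = -33/2 - 1*16129/4 = -33/2 - 16129/4 = -16195/4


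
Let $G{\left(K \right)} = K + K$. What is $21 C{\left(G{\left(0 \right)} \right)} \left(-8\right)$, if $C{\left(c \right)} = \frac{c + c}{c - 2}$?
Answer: $0$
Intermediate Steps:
$G{\left(K \right)} = 2 K$
$C{\left(c \right)} = \frac{2 c}{-2 + c}$
$21 C{\left(G{\left(0 \right)} \right)} \left(-8\right) = 21 \frac{2 \cdot 2 \cdot 0}{-2 + 2 \cdot 0} \left(-8\right) = 21 \cdot 2 \cdot 0 \frac{1}{-2 + 0} \left(-8\right) = 21 \cdot 2 \cdot 0 \frac{1}{-2} \left(-8\right) = 21 \cdot 2 \cdot 0 \left(- \frac{1}{2}\right) \left(-8\right) = 21 \cdot 0 \left(-8\right) = 0 \left(-8\right) = 0$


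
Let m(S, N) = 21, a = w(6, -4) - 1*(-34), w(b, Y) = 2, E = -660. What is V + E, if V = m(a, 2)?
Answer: -639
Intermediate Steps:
a = 36 (a = 2 - 1*(-34) = 2 + 34 = 36)
V = 21
V + E = 21 - 660 = -639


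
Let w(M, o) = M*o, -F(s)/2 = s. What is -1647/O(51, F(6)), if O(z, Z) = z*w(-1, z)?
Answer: 183/289 ≈ 0.63322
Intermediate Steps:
F(s) = -2*s
O(z, Z) = -z**2 (O(z, Z) = z*(-z) = -z**2)
-1647/O(51, F(6)) = -1647/((-1*51**2)) = -1647/((-1*2601)) = -1647/(-2601) = -1647*(-1/2601) = 183/289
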